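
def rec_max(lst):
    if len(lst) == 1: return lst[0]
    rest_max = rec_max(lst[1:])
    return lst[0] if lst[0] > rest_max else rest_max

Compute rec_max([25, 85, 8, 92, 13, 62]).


rec_max([25, 85, 8, 92, 13, 62]): compare 25 with rec_max([85, 8, 92, 13, 62])
rec_max([85, 8, 92, 13, 62]): compare 85 with rec_max([8, 92, 13, 62])
rec_max([8, 92, 13, 62]): compare 8 with rec_max([92, 13, 62])
rec_max([92, 13, 62]): compare 92 with rec_max([13, 62])
rec_max([13, 62]): compare 13 with rec_max([62])
rec_max([62]) = 62  (base case)
Compare 13 with 62 -> 62
Compare 92 with 62 -> 92
Compare 8 with 92 -> 92
Compare 85 with 92 -> 92
Compare 25 with 92 -> 92

92


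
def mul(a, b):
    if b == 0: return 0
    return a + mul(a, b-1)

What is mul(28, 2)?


mul(28, 2) = 28 + mul(28, 1)
mul(28, 1) = 28 + mul(28, 0)
mul(28, 0) = 0  (base case)
Total: 28 + 28 + 0 = 56

56


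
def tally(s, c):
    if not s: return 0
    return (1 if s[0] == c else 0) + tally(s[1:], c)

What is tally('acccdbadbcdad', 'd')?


s[0]='a' != 'd' -> 0
s[0]='c' != 'd' -> 0
s[0]='c' != 'd' -> 0
s[0]='c' != 'd' -> 0
s[0]='d' == 'd' -> 1
s[0]='b' != 'd' -> 0
s[0]='a' != 'd' -> 0
s[0]='d' == 'd' -> 1
s[0]='b' != 'd' -> 0
s[0]='c' != 'd' -> 0
s[0]='d' == 'd' -> 1
s[0]='a' != 'd' -> 0
s[0]='d' == 'd' -> 1
Sum: 0 + 0 + 0 + 0 + 1 + 0 + 0 + 1 + 0 + 0 + 1 + 0 + 1 = 4

4


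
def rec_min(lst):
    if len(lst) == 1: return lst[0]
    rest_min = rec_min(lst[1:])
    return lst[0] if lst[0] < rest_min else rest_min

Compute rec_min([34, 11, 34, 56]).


rec_min([34, 11, 34, 56]): compare 34 with rec_min([11, 34, 56])
rec_min([11, 34, 56]): compare 11 with rec_min([34, 56])
rec_min([34, 56]): compare 34 with rec_min([56])
rec_min([56]) = 56  (base case)
Compare 34 with 56 -> 34
Compare 11 with 34 -> 11
Compare 34 with 11 -> 11

11


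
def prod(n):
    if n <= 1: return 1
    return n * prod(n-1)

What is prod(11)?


prod(11)
= 11 * prod(10)
= 11 * 10 * prod(9)
= 11 * 10 * 9 * prod(8)
= 11 * 10 * 9 * 8 * prod(7)
= 11 * 10 * 9 * 8 * 7 * prod(6)
= 11 * 10 * 9 * 8 * 7 * 6 * prod(5)
= 11 * 10 * 9 * 8 * 7 * 6 * 5 * prod(4)
= 11 * 10 * 9 * 8 * 7 * 6 * 5 * 4 * prod(3)
= 11 * 10 * 9 * 8 * 7 * 6 * 5 * 4 * 3 * prod(2)
= 11 * 10 * 9 * 8 * 7 * 6 * 5 * 4 * 3 * 2 * prod(1)
= 11 * 10 * 9 * 8 * 7 * 6 * 5 * 4 * 3 * 2 * 1
= 39916800

39916800


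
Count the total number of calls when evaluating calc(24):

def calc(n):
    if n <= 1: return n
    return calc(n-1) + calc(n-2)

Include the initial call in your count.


Let C(n) = total calls for calc(n)
C(0) = 1, C(1) = 1
C(2) = 1 + C(1) + C(0) = 1 + 1 + 1 = 3
C(3) = 1 + C(2) + C(1) = 1 + 3 + 1 = 5
C(4) = 1 + C(3) + C(2) = 1 + 5 + 3 = 9
C(5) = 1 + C(4) + C(3) = 1 + 9 + 5 = 15
C(6) = 1 + C(5) + C(4) = 1 + 15 + 9 = 25
C(7) = 1 + C(6) + C(5) = 1 + 25 + 15 = 41
C(8) = 1 + C(7) + C(6) = 1 + 41 + 25 = 67
C(9) = 1 + C(8) + C(7) = 1 + 67 + 41 = 109
C(10) = 1 + C(9) + C(8) = 1 + 109 + 67 = 177
C(11) = 1 + C(10) + C(9) = 1 + 177 + 109 = 287
C(12) = 1 + C(11) + C(10) = 1 + 287 + 177 = 465
C(13) = 1 + C(12) + C(11) = 1 + 465 + 287 = 753
C(14) = 1 + C(13) + C(12) = 1 + 753 + 465 = 1219
C(15) = 1 + C(14) + C(13) = 1 + 1219 + 753 = 1973
C(16) = 1 + C(15) + C(14) = 1 + 1973 + 1219 = 3193
C(17) = 1 + C(16) + C(15) = 1 + 3193 + 1973 = 5167
C(18) = 1 + C(17) + C(16) = 1 + 5167 + 3193 = 8361
C(19) = 1 + C(18) + C(17) = 1 + 8361 + 5167 = 13529
C(20) = 1 + C(19) + C(18) = 1 + 13529 + 8361 = 21891
C(21) = 1 + C(20) + C(19) = 1 + 21891 + 13529 = 35421
C(22) = 1 + C(21) + C(20) = 1 + 35421 + 21891 = 57313
C(23) = 1 + C(22) + C(21) = 1 + 57313 + 35421 = 92735
C(24) = 1 + C(23) + C(22) = 1 + 92735 + 57313 = 150049

150049


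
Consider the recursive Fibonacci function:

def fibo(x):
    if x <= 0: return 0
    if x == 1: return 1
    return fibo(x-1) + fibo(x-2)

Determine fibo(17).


Computing fibo(17) bottom-up:
fibo(0) = 0
fibo(1) = 1
fibo(2) = fibo(1) + fibo(0) = 1 + 0 = 1
fibo(3) = fibo(2) + fibo(1) = 1 + 1 = 2
fibo(4) = fibo(3) + fibo(2) = 2 + 1 = 3
fibo(5) = fibo(4) + fibo(3) = 3 + 2 = 5
fibo(6) = fibo(5) + fibo(4) = 5 + 3 = 8
fibo(7) = fibo(6) + fibo(5) = 8 + 5 = 13
fibo(8) = fibo(7) + fibo(6) = 13 + 8 = 21
fibo(9) = fibo(8) + fibo(7) = 21 + 13 = 34
fibo(10) = fibo(9) + fibo(8) = 34 + 21 = 55
fibo(11) = fibo(10) + fibo(9) = 55 + 34 = 89
fibo(12) = fibo(11) + fibo(10) = 89 + 55 = 144
fibo(13) = fibo(12) + fibo(11) = 144 + 89 = 233
fibo(14) = fibo(13) + fibo(12) = 233 + 144 = 377
fibo(15) = fibo(14) + fibo(13) = 377 + 233 = 610
fibo(16) = fibo(15) + fibo(14) = 610 + 377 = 987
fibo(17) = fibo(16) + fibo(15) = 987 + 610 = 1597

1597


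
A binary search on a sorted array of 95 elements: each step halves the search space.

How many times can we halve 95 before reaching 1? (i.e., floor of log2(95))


95 / 2 = 47
47 / 2 = 23
23 / 2 = 11
11 / 2 = 5
5 / 2 = 2
2 / 2 = 1
Reached 1 after 6 halvings

6


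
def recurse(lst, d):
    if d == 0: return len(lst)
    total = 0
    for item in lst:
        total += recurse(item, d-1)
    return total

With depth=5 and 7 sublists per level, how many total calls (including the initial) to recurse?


At depth 0 (root): 1 call
At depth 1: each of 1 parents calls recurse on 7 children = 7 calls
At depth 2: each of 7 parents calls recurse on 7 children = 49 calls
At depth 3: each of 49 parents calls recurse on 7 children = 343 calls
At depth 4: each of 343 parents calls recurse on 7 children = 2401 calls
At depth 5: each of 2401 parents calls recurse on 7 children = 16807 calls
Total: 1 + 7 + 49 + 343 + 2401 + 16807 = 19608

19608


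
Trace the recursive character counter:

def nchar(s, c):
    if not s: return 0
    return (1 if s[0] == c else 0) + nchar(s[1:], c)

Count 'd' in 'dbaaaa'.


s[0]='d' == 'd' -> 1
s[0]='b' != 'd' -> 0
s[0]='a' != 'd' -> 0
s[0]='a' != 'd' -> 0
s[0]='a' != 'd' -> 0
s[0]='a' != 'd' -> 0
Sum: 1 + 0 + 0 + 0 + 0 + 0 = 1

1


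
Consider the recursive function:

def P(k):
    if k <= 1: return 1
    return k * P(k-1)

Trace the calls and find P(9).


P(9)
= 9 * P(8)
= 9 * 8 * P(7)
= 9 * 8 * 7 * P(6)
= 9 * 8 * 7 * 6 * P(5)
= 9 * 8 * 7 * 6 * 5 * P(4)
= 9 * 8 * 7 * 6 * 5 * 4 * P(3)
= 9 * 8 * 7 * 6 * 5 * 4 * 3 * P(2)
= 9 * 8 * 7 * 6 * 5 * 4 * 3 * 2 * P(1)
= 9 * 8 * 7 * 6 * 5 * 4 * 3 * 2 * 1
= 362880

362880


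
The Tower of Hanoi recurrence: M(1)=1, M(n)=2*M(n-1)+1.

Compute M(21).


M(21) = 2 * M(20) + 1
M(20) = 2 * M(19) + 1
M(19) = 2 * M(18) + 1
M(18) = 2 * M(17) + 1
M(17) = 2 * M(16) + 1
M(16) = 2 * M(15) + 1
M(15) = 2 * M(14) + 1
M(14) = 2 * M(13) + 1
M(13) = 2 * M(12) + 1
M(12) = 2 * M(11) + 1
M(11) = 2 * M(10) + 1
M(10) = 2 * M(9) + 1
M(9) = 2 * M(8) + 1
M(8) = 2 * M(7) + 1
M(7) = 2 * M(6) + 1
M(6) = 2 * M(5) + 1
M(5) = 2 * M(4) + 1
M(4) = 2 * M(3) + 1
M(3) = 2 * M(2) + 1
M(2) = 2 * M(1) + 1
M(1) = 1  (base case)
M(2) = 2 * 1 + 1 = 3
M(3) = 2 * 3 + 1 = 7
M(4) = 2 * 7 + 1 = 15
M(5) = 2 * 15 + 1 = 31
M(6) = 2 * 31 + 1 = 63
M(7) = 2 * 63 + 1 = 127
M(8) = 2 * 127 + 1 = 255
M(9) = 2 * 255 + 1 = 511
M(10) = 2 * 511 + 1 = 1023
M(11) = 2 * 1023 + 1 = 2047
M(12) = 2 * 2047 + 1 = 4095
M(13) = 2 * 4095 + 1 = 8191
M(14) = 2 * 8191 + 1 = 16383
M(15) = 2 * 16383 + 1 = 32767
M(16) = 2 * 32767 + 1 = 65535
M(17) = 2 * 65535 + 1 = 131071
M(18) = 2 * 131071 + 1 = 262143
M(19) = 2 * 262143 + 1 = 524287
M(20) = 2 * 524287 + 1 = 1048575
M(21) = 2 * 1048575 + 1 = 2097151

2097151


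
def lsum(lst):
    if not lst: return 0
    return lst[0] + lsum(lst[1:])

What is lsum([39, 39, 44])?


lsum([39, 39, 44]) = 39 + lsum([39, 44])
lsum([39, 44]) = 39 + lsum([44])
lsum([44]) = 44 + lsum([])
lsum([]) = 0  (base case)
Total: 39 + 39 + 44 + 0 = 122

122


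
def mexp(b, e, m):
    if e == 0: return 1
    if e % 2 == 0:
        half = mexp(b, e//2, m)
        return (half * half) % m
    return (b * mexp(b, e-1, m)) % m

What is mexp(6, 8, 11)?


mexp(6, 8, 11): e is even, compute mexp(6, 4, 11)
  mexp(6, 4, 11): e is even, compute mexp(6, 2, 11)
    mexp(6, 2, 11): e is even, compute mexp(6, 1, 11)
      mexp(6, 1, 11): e is odd, compute mexp(6, 0, 11)
        mexp(6, 0, 11) = 1
      (6 * 1) % 11 = 6
    half=6, (6*6) % 11 = 3
  half=3, (3*3) % 11 = 9
half=9, (9*9) % 11 = 4

4


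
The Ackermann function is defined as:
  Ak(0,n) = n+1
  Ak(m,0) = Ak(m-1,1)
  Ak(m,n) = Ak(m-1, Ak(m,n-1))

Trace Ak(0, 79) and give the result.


Ak(0, 79) = 80
Result: Ak(0, 79) = 80

80


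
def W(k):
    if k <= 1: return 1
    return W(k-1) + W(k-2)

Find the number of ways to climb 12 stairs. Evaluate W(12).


Building up from base cases:
W(0) = 1
W(1) = 1
W(2) = W(1) + W(0) = 1 + 1 = 2
W(3) = W(2) + W(1) = 2 + 1 = 3
W(4) = W(3) + W(2) = 3 + 2 = 5
W(5) = W(4) + W(3) = 5 + 3 = 8
W(6) = W(5) + W(4) = 8 + 5 = 13
W(7) = W(6) + W(5) = 13 + 8 = 21
W(8) = W(7) + W(6) = 21 + 13 = 34
W(9) = W(8) + W(7) = 34 + 21 = 55
W(10) = W(9) + W(8) = 55 + 34 = 89
W(11) = W(10) + W(9) = 89 + 55 = 144
W(12) = W(11) + W(10) = 144 + 89 = 233

233


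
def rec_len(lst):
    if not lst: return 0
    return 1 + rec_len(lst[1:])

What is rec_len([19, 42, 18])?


rec_len([19, 42, 18]) = 1 + rec_len([42, 18])
rec_len([42, 18]) = 1 + rec_len([18])
rec_len([18]) = 1 + rec_len([])
rec_len([]) = 0  (base case)
Unwinding: 1 + 1 + 1 + 0 = 3

3


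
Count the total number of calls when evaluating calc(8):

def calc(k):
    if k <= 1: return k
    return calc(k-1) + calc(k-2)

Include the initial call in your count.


Let C(n) = total calls for calc(n)
C(0) = 1, C(1) = 1
C(2) = 1 + C(1) + C(0) = 1 + 1 + 1 = 3
C(3) = 1 + C(2) + C(1) = 1 + 3 + 1 = 5
C(4) = 1 + C(3) + C(2) = 1 + 5 + 3 = 9
C(5) = 1 + C(4) + C(3) = 1 + 9 + 5 = 15
C(6) = 1 + C(5) + C(4) = 1 + 15 + 9 = 25
C(7) = 1 + C(6) + C(5) = 1 + 25 + 15 = 41
C(8) = 1 + C(7) + C(6) = 1 + 41 + 25 = 67

67


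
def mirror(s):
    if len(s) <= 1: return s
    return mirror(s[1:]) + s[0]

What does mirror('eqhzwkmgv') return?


mirror('eqhzwkmgv') = mirror('qhzwkmgv') + 'e'
mirror('qhzwkmgv') = mirror('hzwkmgv') + 'q'
mirror('hzwkmgv') = mirror('zwkmgv') + 'h'
mirror('zwkmgv') = mirror('wkmgv') + 'z'
mirror('wkmgv') = mirror('kmgv') + 'w'
mirror('kmgv') = mirror('mgv') + 'k'
mirror('mgv') = mirror('gv') + 'm'
mirror('gv') = mirror('v') + 'g'
mirror('v') = 'v'  (base case)
Concatenating: 'v' + 'g' + 'm' + 'k' + 'w' + 'z' + 'h' + 'q' + 'e' = 'vgmkwzhqe'

vgmkwzhqe


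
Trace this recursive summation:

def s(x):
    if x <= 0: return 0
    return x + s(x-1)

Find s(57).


s(57)
= 57 + 56 + 55 + 54 + 53 + 52 + 51 + 50 + 49 + 48 + 47 + 46 + 45 + 44 + 43 + 42 + 41 + 40 + 39 + 38 + 37 + 36 + 35 + 34 + 33 + 32 + 31 + 30 + 29 + 28 + 27 + 26 + 25 + 24 + 23 + 22 + 21 + 20 + 19 + 18 + 17 + 16 + 15 + 14 + 13 + 12 + 11 + 10 + 9 + 8 + 7 + 6 + 5 + 4 + 3 + 2 + 1 + s(0)
= 57 + 56 + 55 + 54 + 53 + 52 + 51 + 50 + 49 + 48 + 47 + 46 + 45 + 44 + 43 + 42 + 41 + 40 + 39 + 38 + 37 + 36 + 35 + 34 + 33 + 32 + 31 + 30 + 29 + 28 + 27 + 26 + 25 + 24 + 23 + 22 + 21 + 20 + 19 + 18 + 17 + 16 + 15 + 14 + 13 + 12 + 11 + 10 + 9 + 8 + 7 + 6 + 5 + 4 + 3 + 2 + 1 + 0
= 1653

1653


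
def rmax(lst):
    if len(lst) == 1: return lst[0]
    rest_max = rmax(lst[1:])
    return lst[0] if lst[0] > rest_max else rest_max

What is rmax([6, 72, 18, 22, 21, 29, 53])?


rmax([6, 72, 18, 22, 21, 29, 53]): compare 6 with rmax([72, 18, 22, 21, 29, 53])
rmax([72, 18, 22, 21, 29, 53]): compare 72 with rmax([18, 22, 21, 29, 53])
rmax([18, 22, 21, 29, 53]): compare 18 with rmax([22, 21, 29, 53])
rmax([22, 21, 29, 53]): compare 22 with rmax([21, 29, 53])
rmax([21, 29, 53]): compare 21 with rmax([29, 53])
rmax([29, 53]): compare 29 with rmax([53])
rmax([53]) = 53  (base case)
Compare 29 with 53 -> 53
Compare 21 with 53 -> 53
Compare 22 with 53 -> 53
Compare 18 with 53 -> 53
Compare 72 with 53 -> 72
Compare 6 with 72 -> 72

72


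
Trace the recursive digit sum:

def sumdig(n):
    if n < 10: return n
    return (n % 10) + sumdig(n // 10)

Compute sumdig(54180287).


sumdig(54180287) = 7 + sumdig(5418028)
sumdig(5418028) = 8 + sumdig(541802)
sumdig(541802) = 2 + sumdig(54180)
sumdig(54180) = 0 + sumdig(5418)
sumdig(5418) = 8 + sumdig(541)
sumdig(541) = 1 + sumdig(54)
sumdig(54) = 4 + sumdig(5)
sumdig(5) = 5  (base case)
Total: 7 + 8 + 2 + 0 + 8 + 1 + 4 + 5 = 35

35


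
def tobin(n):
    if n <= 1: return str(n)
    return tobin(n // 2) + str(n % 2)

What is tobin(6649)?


tobin(6649) = tobin(3324) + '1'
tobin(3324) = tobin(1662) + '0'
tobin(1662) = tobin(831) + '0'
tobin(831) = tobin(415) + '1'
tobin(415) = tobin(207) + '1'
tobin(207) = tobin(103) + '1'
tobin(103) = tobin(51) + '1'
tobin(51) = tobin(25) + '1'
tobin(25) = tobin(12) + '1'
tobin(12) = tobin(6) + '0'
tobin(6) = tobin(3) + '0'
tobin(3) = tobin(1) + '1'
tobin(1) = '1'  (base case)
Concatenating: '1' + '1' + '0' + '0' + '1' + '1' + '1' + '1' + '1' + '1' + '0' + '0' + '1' = '1100111111001'

1100111111001


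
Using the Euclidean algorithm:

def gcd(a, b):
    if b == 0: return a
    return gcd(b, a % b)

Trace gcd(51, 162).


gcd(51, 162) = gcd(162, 51)
gcd(162, 51) = gcd(51, 9)
gcd(51, 9) = gcd(9, 6)
gcd(9, 6) = gcd(6, 3)
gcd(6, 3) = gcd(3, 0)
gcd(3, 0) = 3  (base case)

3


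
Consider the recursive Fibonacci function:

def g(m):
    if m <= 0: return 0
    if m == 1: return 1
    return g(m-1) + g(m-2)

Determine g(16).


Computing g(16) bottom-up:
g(0) = 0
g(1) = 1
g(2) = g(1) + g(0) = 1 + 0 = 1
g(3) = g(2) + g(1) = 1 + 1 = 2
g(4) = g(3) + g(2) = 2 + 1 = 3
g(5) = g(4) + g(3) = 3 + 2 = 5
g(6) = g(5) + g(4) = 5 + 3 = 8
g(7) = g(6) + g(5) = 8 + 5 = 13
g(8) = g(7) + g(6) = 13 + 8 = 21
g(9) = g(8) + g(7) = 21 + 13 = 34
g(10) = g(9) + g(8) = 34 + 21 = 55
g(11) = g(10) + g(9) = 55 + 34 = 89
g(12) = g(11) + g(10) = 89 + 55 = 144
g(13) = g(12) + g(11) = 144 + 89 = 233
g(14) = g(13) + g(12) = 233 + 144 = 377
g(15) = g(14) + g(13) = 377 + 233 = 610
g(16) = g(15) + g(14) = 610 + 377 = 987

987


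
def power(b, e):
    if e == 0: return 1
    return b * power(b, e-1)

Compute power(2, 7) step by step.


power(2, 7)
= 2 * power(2, 6)
= 2 * 2 * power(2, 5)
= 2 * 2 * 2 * power(2, 4)
= 2 * 2 * 2 * 2 * power(2, 3)
= 2 * 2 * 2 * 2 * 2 * power(2, 2)
= 2 * 2 * 2 * 2 * 2 * 2 * power(2, 1)
= 2 * 2 * 2 * 2 * 2 * 2 * 2 * power(2, 0)
= 2 * 2 * 2 * 2 * 2 * 2 * 2 * 1
= 128

128


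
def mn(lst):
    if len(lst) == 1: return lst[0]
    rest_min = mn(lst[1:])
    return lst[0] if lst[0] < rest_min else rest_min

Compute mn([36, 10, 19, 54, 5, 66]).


mn([36, 10, 19, 54, 5, 66]): compare 36 with mn([10, 19, 54, 5, 66])
mn([10, 19, 54, 5, 66]): compare 10 with mn([19, 54, 5, 66])
mn([19, 54, 5, 66]): compare 19 with mn([54, 5, 66])
mn([54, 5, 66]): compare 54 with mn([5, 66])
mn([5, 66]): compare 5 with mn([66])
mn([66]) = 66  (base case)
Compare 5 with 66 -> 5
Compare 54 with 5 -> 5
Compare 19 with 5 -> 5
Compare 10 with 5 -> 5
Compare 36 with 5 -> 5

5


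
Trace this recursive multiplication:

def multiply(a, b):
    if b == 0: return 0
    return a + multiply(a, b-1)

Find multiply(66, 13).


multiply(66, 13) = 66 + multiply(66, 12)
multiply(66, 12) = 66 + multiply(66, 11)
multiply(66, 11) = 66 + multiply(66, 10)
multiply(66, 10) = 66 + multiply(66, 9)
multiply(66, 9) = 66 + multiply(66, 8)
multiply(66, 8) = 66 + multiply(66, 7)
multiply(66, 7) = 66 + multiply(66, 6)
multiply(66, 6) = 66 + multiply(66, 5)
multiply(66, 5) = 66 + multiply(66, 4)
multiply(66, 4) = 66 + multiply(66, 3)
multiply(66, 3) = 66 + multiply(66, 2)
multiply(66, 2) = 66 + multiply(66, 1)
multiply(66, 1) = 66 + multiply(66, 0)
multiply(66, 0) = 0  (base case)
Total: 66 + 66 + 66 + 66 + 66 + 66 + 66 + 66 + 66 + 66 + 66 + 66 + 66 + 0 = 858

858


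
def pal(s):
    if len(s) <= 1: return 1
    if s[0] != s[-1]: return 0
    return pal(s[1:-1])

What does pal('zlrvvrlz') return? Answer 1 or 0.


pal('zlrvvrlz'): s[0]='z' == s[-1]='z' -> check pal('lrvvrl')
pal('lrvvrl'): s[0]='l' == s[-1]='l' -> check pal('rvvr')
pal('rvvr'): s[0]='r' == s[-1]='r' -> check pal('vv')
pal('vv'): s[0]='v' == s[-1]='v' -> check pal('')
pal(''): len <= 1 -> return 1  (base case)
Result: 1 (palindrome)

1


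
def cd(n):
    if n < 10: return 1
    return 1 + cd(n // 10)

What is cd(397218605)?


cd(397218605) = 1 + cd(39721860)
cd(39721860) = 1 + cd(3972186)
cd(3972186) = 1 + cd(397218)
cd(397218) = 1 + cd(39721)
cd(39721) = 1 + cd(3972)
cd(3972) = 1 + cd(397)
cd(397) = 1 + cd(39)
cd(39) = 1 + cd(3)
cd(3) = 1  (base case: 3 < 10)
Unwinding: 1 + 1 + 1 + 1 + 1 + 1 + 1 + 1 + 1 = 9

9


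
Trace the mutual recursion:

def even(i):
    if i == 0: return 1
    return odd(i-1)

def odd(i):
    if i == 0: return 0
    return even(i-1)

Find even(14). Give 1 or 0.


even(14) = odd(13)
odd(13) = even(12)
even(12) = odd(11)
odd(11) = even(10)
even(10) = odd(9)
odd(9) = even(8)
even(8) = odd(7)
odd(7) = even(6)
even(6) = odd(5)
odd(5) = even(4)
even(4) = odd(3)
odd(3) = even(2)
even(2) = odd(1)
odd(1) = even(0)
even(0) = 1  (base case)
Result: 1

1


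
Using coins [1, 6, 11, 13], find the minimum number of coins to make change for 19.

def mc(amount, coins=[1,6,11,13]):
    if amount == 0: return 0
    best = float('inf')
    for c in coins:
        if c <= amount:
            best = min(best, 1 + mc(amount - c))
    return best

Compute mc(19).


Building up with DP:
mc(0) = 0
mc(1) = min(1+mc(0)=1+0=1) = 1
mc(2) = min(1+mc(1)=1+1=2) = 2
mc(3) = min(1+mc(2)=1+2=3) = 3
mc(4) = min(1+mc(3)=1+3=4) = 4
mc(5) = min(1+mc(4)=1+4=5) = 5
mc(6) = min(1+mc(5)=1+5=6, 1+mc(0)=1+0=1) = 1
mc(7) = min(1+mc(6)=1+1=2, 1+mc(1)=1+1=2) = 2
mc(8) = min(1+mc(7)=1+2=3, 1+mc(2)=1+2=3) = 3
mc(9) = min(1+mc(8)=1+3=4, 1+mc(3)=1+3=4) = 4
mc(10) = min(1+mc(9)=1+4=5, 1+mc(4)=1+4=5) = 5
mc(11) = min(1+mc(10)=1+5=6, 1+mc(5)=1+5=6, 1+mc(0)=1+0=1) = 1
mc(12) = min(1+mc(11)=1+1=2, 1+mc(6)=1+1=2, 1+mc(1)=1+1=2) = 2
mc(13) = min(1+mc(12)=1+2=3, 1+mc(7)=1+2=3, 1+mc(2)=1+2=3, 1+mc(0)=1+0=1) = 1
mc(14) = min(1+mc(13)=1+1=2, 1+mc(8)=1+3=4, 1+mc(3)=1+3=4, 1+mc(1)=1+1=2) = 2
mc(15) = min(1+mc(14)=1+2=3, 1+mc(9)=1+4=5, 1+mc(4)=1+4=5, 1+mc(2)=1+2=3) = 3
mc(16) = min(1+mc(15)=1+3=4, 1+mc(10)=1+5=6, 1+mc(5)=1+5=6, 1+mc(3)=1+3=4) = 4
mc(17) = min(1+mc(16)=1+4=5, 1+mc(11)=1+1=2, 1+mc(6)=1+1=2, 1+mc(4)=1+4=5) = 2
mc(18) = min(1+mc(17)=1+2=3, 1+mc(12)=1+2=3, 1+mc(7)=1+2=3, 1+mc(5)=1+5=6) = 3
mc(19) = min(1+mc(18)=1+3=4, 1+mc(13)=1+1=2, 1+mc(8)=1+3=4, 1+mc(6)=1+1=2) = 2

2


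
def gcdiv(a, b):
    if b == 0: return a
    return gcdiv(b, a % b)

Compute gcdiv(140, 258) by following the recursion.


gcdiv(140, 258) = gcdiv(258, 140)
gcdiv(258, 140) = gcdiv(140, 118)
gcdiv(140, 118) = gcdiv(118, 22)
gcdiv(118, 22) = gcdiv(22, 8)
gcdiv(22, 8) = gcdiv(8, 6)
gcdiv(8, 6) = gcdiv(6, 2)
gcdiv(6, 2) = gcdiv(2, 0)
gcdiv(2, 0) = 2  (base case)

2


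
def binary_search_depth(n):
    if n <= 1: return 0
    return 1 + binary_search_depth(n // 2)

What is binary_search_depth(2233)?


2233 / 2 = 1116
1116 / 2 = 558
558 / 2 = 279
279 / 2 = 139
139 / 2 = 69
69 / 2 = 34
34 / 2 = 17
17 / 2 = 8
8 / 2 = 4
4 / 2 = 2
2 / 2 = 1
Reached 1 after 11 halvings

11


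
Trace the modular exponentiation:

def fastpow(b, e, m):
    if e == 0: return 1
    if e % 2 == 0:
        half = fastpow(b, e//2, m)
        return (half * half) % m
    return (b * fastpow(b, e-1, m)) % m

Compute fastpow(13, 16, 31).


fastpow(13, 16, 31): e is even, compute fastpow(13, 8, 31)
  fastpow(13, 8, 31): e is even, compute fastpow(13, 4, 31)
    fastpow(13, 4, 31): e is even, compute fastpow(13, 2, 31)
      fastpow(13, 2, 31): e is even, compute fastpow(13, 1, 31)
        fastpow(13, 1, 31): e is odd, compute fastpow(13, 0, 31)
          fastpow(13, 0, 31) = 1
        (13 * 1) % 31 = 13
      half=13, (13*13) % 31 = 14
    half=14, (14*14) % 31 = 10
  half=10, (10*10) % 31 = 7
half=7, (7*7) % 31 = 18

18


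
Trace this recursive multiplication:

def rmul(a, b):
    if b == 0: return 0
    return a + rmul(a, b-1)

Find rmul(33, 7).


rmul(33, 7) = 33 + rmul(33, 6)
rmul(33, 6) = 33 + rmul(33, 5)
rmul(33, 5) = 33 + rmul(33, 4)
rmul(33, 4) = 33 + rmul(33, 3)
rmul(33, 3) = 33 + rmul(33, 2)
rmul(33, 2) = 33 + rmul(33, 1)
rmul(33, 1) = 33 + rmul(33, 0)
rmul(33, 0) = 0  (base case)
Total: 33 + 33 + 33 + 33 + 33 + 33 + 33 + 0 = 231

231


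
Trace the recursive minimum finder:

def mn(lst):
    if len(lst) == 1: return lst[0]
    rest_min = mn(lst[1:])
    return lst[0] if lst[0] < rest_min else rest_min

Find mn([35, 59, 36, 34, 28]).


mn([35, 59, 36, 34, 28]): compare 35 with mn([59, 36, 34, 28])
mn([59, 36, 34, 28]): compare 59 with mn([36, 34, 28])
mn([36, 34, 28]): compare 36 with mn([34, 28])
mn([34, 28]): compare 34 with mn([28])
mn([28]) = 28  (base case)
Compare 34 with 28 -> 28
Compare 36 with 28 -> 28
Compare 59 with 28 -> 28
Compare 35 with 28 -> 28

28


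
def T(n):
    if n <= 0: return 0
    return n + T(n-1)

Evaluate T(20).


T(20)
= 20 + 19 + 18 + 17 + 16 + 15 + 14 + 13 + 12 + 11 + 10 + 9 + 8 + 7 + 6 + 5 + 4 + 3 + 2 + 1 + T(0)
= 20 + 19 + 18 + 17 + 16 + 15 + 14 + 13 + 12 + 11 + 10 + 9 + 8 + 7 + 6 + 5 + 4 + 3 + 2 + 1 + 0
= 210

210


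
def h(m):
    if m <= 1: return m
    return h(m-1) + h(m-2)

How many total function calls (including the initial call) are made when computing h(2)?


Let C(n) = total calls for h(n)
C(0) = 1, C(1) = 1
C(2) = 1 + C(1) + C(0) = 1 + 1 + 1 = 3

3


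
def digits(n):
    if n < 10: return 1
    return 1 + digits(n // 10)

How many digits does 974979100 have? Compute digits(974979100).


digits(974979100) = 1 + digits(97497910)
digits(97497910) = 1 + digits(9749791)
digits(9749791) = 1 + digits(974979)
digits(974979) = 1 + digits(97497)
digits(97497) = 1 + digits(9749)
digits(9749) = 1 + digits(974)
digits(974) = 1 + digits(97)
digits(97) = 1 + digits(9)
digits(9) = 1  (base case: 9 < 10)
Unwinding: 1 + 1 + 1 + 1 + 1 + 1 + 1 + 1 + 1 = 9

9


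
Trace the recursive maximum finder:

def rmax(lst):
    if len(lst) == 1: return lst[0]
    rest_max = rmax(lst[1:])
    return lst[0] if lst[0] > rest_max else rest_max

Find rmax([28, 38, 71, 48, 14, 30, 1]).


rmax([28, 38, 71, 48, 14, 30, 1]): compare 28 with rmax([38, 71, 48, 14, 30, 1])
rmax([38, 71, 48, 14, 30, 1]): compare 38 with rmax([71, 48, 14, 30, 1])
rmax([71, 48, 14, 30, 1]): compare 71 with rmax([48, 14, 30, 1])
rmax([48, 14, 30, 1]): compare 48 with rmax([14, 30, 1])
rmax([14, 30, 1]): compare 14 with rmax([30, 1])
rmax([30, 1]): compare 30 with rmax([1])
rmax([1]) = 1  (base case)
Compare 30 with 1 -> 30
Compare 14 with 30 -> 30
Compare 48 with 30 -> 48
Compare 71 with 48 -> 71
Compare 38 with 71 -> 71
Compare 28 with 71 -> 71

71


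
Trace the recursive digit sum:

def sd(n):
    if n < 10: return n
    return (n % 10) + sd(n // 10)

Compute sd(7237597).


sd(7237597) = 7 + sd(723759)
sd(723759) = 9 + sd(72375)
sd(72375) = 5 + sd(7237)
sd(7237) = 7 + sd(723)
sd(723) = 3 + sd(72)
sd(72) = 2 + sd(7)
sd(7) = 7  (base case)
Total: 7 + 9 + 5 + 7 + 3 + 2 + 7 = 40

40


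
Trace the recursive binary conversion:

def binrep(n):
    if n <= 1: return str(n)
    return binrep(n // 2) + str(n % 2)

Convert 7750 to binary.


binrep(7750) = binrep(3875) + '0'
binrep(3875) = binrep(1937) + '1'
binrep(1937) = binrep(968) + '1'
binrep(968) = binrep(484) + '0'
binrep(484) = binrep(242) + '0'
binrep(242) = binrep(121) + '0'
binrep(121) = binrep(60) + '1'
binrep(60) = binrep(30) + '0'
binrep(30) = binrep(15) + '0'
binrep(15) = binrep(7) + '1'
binrep(7) = binrep(3) + '1'
binrep(3) = binrep(1) + '1'
binrep(1) = '1'  (base case)
Concatenating: '1' + '1' + '1' + '1' + '0' + '0' + '1' + '0' + '0' + '0' + '1' + '1' + '0' = '1111001000110'

1111001000110


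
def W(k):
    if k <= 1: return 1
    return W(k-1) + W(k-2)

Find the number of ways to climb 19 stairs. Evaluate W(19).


Building up from base cases:
W(0) = 1
W(1) = 1
W(2) = W(1) + W(0) = 1 + 1 = 2
W(3) = W(2) + W(1) = 2 + 1 = 3
W(4) = W(3) + W(2) = 3 + 2 = 5
W(5) = W(4) + W(3) = 5 + 3 = 8
W(6) = W(5) + W(4) = 8 + 5 = 13
W(7) = W(6) + W(5) = 13 + 8 = 21
W(8) = W(7) + W(6) = 21 + 13 = 34
W(9) = W(8) + W(7) = 34 + 21 = 55
W(10) = W(9) + W(8) = 55 + 34 = 89
W(11) = W(10) + W(9) = 89 + 55 = 144
W(12) = W(11) + W(10) = 144 + 89 = 233
W(13) = W(12) + W(11) = 233 + 144 = 377
W(14) = W(13) + W(12) = 377 + 233 = 610
W(15) = W(14) + W(13) = 610 + 377 = 987
W(16) = W(15) + W(14) = 987 + 610 = 1597
W(17) = W(16) + W(15) = 1597 + 987 = 2584
W(18) = W(17) + W(16) = 2584 + 1597 = 4181
W(19) = W(18) + W(17) = 4181 + 2584 = 6765

6765


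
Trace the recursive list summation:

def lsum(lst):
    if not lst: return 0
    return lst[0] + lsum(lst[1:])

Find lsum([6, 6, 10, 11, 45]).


lsum([6, 6, 10, 11, 45]) = 6 + lsum([6, 10, 11, 45])
lsum([6, 10, 11, 45]) = 6 + lsum([10, 11, 45])
lsum([10, 11, 45]) = 10 + lsum([11, 45])
lsum([11, 45]) = 11 + lsum([45])
lsum([45]) = 45 + lsum([])
lsum([]) = 0  (base case)
Total: 6 + 6 + 10 + 11 + 45 + 0 = 78

78


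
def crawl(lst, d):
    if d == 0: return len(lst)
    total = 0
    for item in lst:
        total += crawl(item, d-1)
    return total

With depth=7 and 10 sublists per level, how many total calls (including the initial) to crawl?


At depth 0 (root): 1 call
At depth 1: each of 1 parents calls crawl on 10 children = 10 calls
At depth 2: each of 10 parents calls crawl on 10 children = 100 calls
At depth 3: each of 100 parents calls crawl on 10 children = 1000 calls
At depth 4: each of 1000 parents calls crawl on 10 children = 10000 calls
At depth 5: each of 10000 parents calls crawl on 10 children = 100000 calls
At depth 6: each of 100000 parents calls crawl on 10 children = 1000000 calls
At depth 7: each of 1000000 parents calls crawl on 10 children = 10000000 calls
Total: 1 + 10 + 100 + 1000 + 10000 + 100000 + 1000000 + 10000000 = 11111111

11111111


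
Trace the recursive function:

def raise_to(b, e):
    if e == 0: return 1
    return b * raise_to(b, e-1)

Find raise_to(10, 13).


raise_to(10, 13)
= 10 * raise_to(10, 12)
= 10 * 10 * raise_to(10, 11)
= 10 * 10 * 10 * raise_to(10, 10)
= 10 * 10 * 10 * 10 * raise_to(10, 9)
= 10 * 10 * 10 * 10 * 10 * raise_to(10, 8)
= 10 * 10 * 10 * 10 * 10 * 10 * raise_to(10, 7)
= 10 * 10 * 10 * 10 * 10 * 10 * 10 * raise_to(10, 6)
= 10 * 10 * 10 * 10 * 10 * 10 * 10 * 10 * raise_to(10, 5)
= 10 * 10 * 10 * 10 * 10 * 10 * 10 * 10 * 10 * raise_to(10, 4)
= 10 * 10 * 10 * 10 * 10 * 10 * 10 * 10 * 10 * 10 * raise_to(10, 3)
= 10 * 10 * 10 * 10 * 10 * 10 * 10 * 10 * 10 * 10 * 10 * raise_to(10, 2)
= 10 * 10 * 10 * 10 * 10 * 10 * 10 * 10 * 10 * 10 * 10 * 10 * raise_to(10, 1)
= 10 * 10 * 10 * 10 * 10 * 10 * 10 * 10 * 10 * 10 * 10 * 10 * 10 * raise_to(10, 0)
= 10 * 10 * 10 * 10 * 10 * 10 * 10 * 10 * 10 * 10 * 10 * 10 * 10 * 1
= 10000000000000

10000000000000


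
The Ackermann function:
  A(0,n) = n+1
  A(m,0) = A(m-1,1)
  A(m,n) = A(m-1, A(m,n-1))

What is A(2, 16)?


A(2, 16) = A(1, A(2, 15))
  A(2, 15) = A(1, A(2, 14))
    A(2, 14) = A(1, A(2, 13))
      A(2, 13) = A(1, A(2, 12))
        A(2, 12) = A(1, A(2, 11))
          A(2, 11) = A(1, A(2, 10))
          A(2, 10) = A(1, A(2, 9))
          A(2, 9) = A(1, A(2, 8))
          A(2, 8) = A(1, A(2, 7))
          A(2, 7) = A(1, A(2, 6))
          A(2, 6) = A(1, A(2, 5))
          A(2, 5) = A(1, A(2, 4))
          A(2, 4) = A(1, A(2, 3))
          A(2, 3) = A(1, A(2, 2))
          A(2, 2) = A(1, A(2, 1))
          A(2, 1) = A(1, A(2, 0))
          A(2, 0) = A(1, 1)
          A(1, 1) = A(0, A(1, 0))
          A(1, 0) = A(0, 1)
          A(0, 1) = 2
            = A(0, 2)
          A(0, 2) = 3
            = A(1, 3)
          A(1, 3) = A(0, A(1, 2))
          A(1, 2) = A(0, A(1, 1))
... (trace truncated)
Result: A(2, 16) = 35

35


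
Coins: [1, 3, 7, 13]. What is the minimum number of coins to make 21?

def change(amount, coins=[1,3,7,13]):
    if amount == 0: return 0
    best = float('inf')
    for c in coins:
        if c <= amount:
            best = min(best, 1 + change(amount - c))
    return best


Building up with DP:
change(0) = 0
change(1) = min(1+change(0)=1+0=1) = 1
change(2) = min(1+change(1)=1+1=2) = 2
change(3) = min(1+change(2)=1+2=3, 1+change(0)=1+0=1) = 1
change(4) = min(1+change(3)=1+1=2, 1+change(1)=1+1=2) = 2
change(5) = min(1+change(4)=1+2=3, 1+change(2)=1+2=3) = 3
change(6) = min(1+change(5)=1+3=4, 1+change(3)=1+1=2) = 2
change(7) = min(1+change(6)=1+2=3, 1+change(4)=1+2=3, 1+change(0)=1+0=1) = 1
change(8) = min(1+change(7)=1+1=2, 1+change(5)=1+3=4, 1+change(1)=1+1=2) = 2
change(9) = min(1+change(8)=1+2=3, 1+change(6)=1+2=3, 1+change(2)=1+2=3) = 3
change(10) = min(1+change(9)=1+3=4, 1+change(7)=1+1=2, 1+change(3)=1+1=2) = 2
change(11) = min(1+change(10)=1+2=3, 1+change(8)=1+2=3, 1+change(4)=1+2=3) = 3
change(12) = min(1+change(11)=1+3=4, 1+change(9)=1+3=4, 1+change(5)=1+3=4) = 4
change(13) = min(1+change(12)=1+4=5, 1+change(10)=1+2=3, 1+change(6)=1+2=3, 1+change(0)=1+0=1) = 1
change(14) = min(1+change(13)=1+1=2, 1+change(11)=1+3=4, 1+change(7)=1+1=2, 1+change(1)=1+1=2) = 2
change(15) = min(1+change(14)=1+2=3, 1+change(12)=1+4=5, 1+change(8)=1+2=3, 1+change(2)=1+2=3) = 3
change(16) = min(1+change(15)=1+3=4, 1+change(13)=1+1=2, 1+change(9)=1+3=4, 1+change(3)=1+1=2) = 2
change(17) = min(1+change(16)=1+2=3, 1+change(14)=1+2=3, 1+change(10)=1+2=3, 1+change(4)=1+2=3) = 3
change(18) = min(1+change(17)=1+3=4, 1+change(15)=1+3=4, 1+change(11)=1+3=4, 1+change(5)=1+3=4) = 4
change(19) = min(1+change(18)=1+4=5, 1+change(16)=1+2=3, 1+change(12)=1+4=5, 1+change(6)=1+2=3) = 3
change(20) = min(1+change(19)=1+3=4, 1+change(17)=1+3=4, 1+change(13)=1+1=2, 1+change(7)=1+1=2) = 2
change(21) = min(1+change(20)=1+2=3, 1+change(18)=1+4=5, 1+change(14)=1+2=3, 1+change(8)=1+2=3) = 3

3


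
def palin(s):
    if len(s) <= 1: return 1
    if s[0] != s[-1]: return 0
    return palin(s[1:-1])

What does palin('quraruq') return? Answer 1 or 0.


palin('quraruq'): s[0]='q' == s[-1]='q' -> check palin('uraru')
palin('uraru'): s[0]='u' == s[-1]='u' -> check palin('rar')
palin('rar'): s[0]='r' == s[-1]='r' -> check palin('a')
palin('a'): len <= 1 -> return 1  (base case)
Result: 1 (palindrome)

1


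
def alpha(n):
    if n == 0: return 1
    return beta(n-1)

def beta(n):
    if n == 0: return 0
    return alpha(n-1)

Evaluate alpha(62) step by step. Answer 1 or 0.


alpha(62) = beta(61)
beta(61) = alpha(60)
alpha(60) = beta(59)
beta(59) = alpha(58)
alpha(58) = beta(57)
beta(57) = alpha(56)
alpha(56) = beta(55)
beta(55) = alpha(54)
alpha(54) = beta(53)
beta(53) = alpha(52)
alpha(52) = beta(51)
beta(51) = alpha(50)
alpha(50) = beta(49)
beta(49) = alpha(48)
alpha(48) = beta(47)
beta(47) = alpha(46)
alpha(46) = beta(45)
beta(45) = alpha(44)
alpha(44) = beta(43)
beta(43) = alpha(42)
alpha(42) = beta(41)
beta(41) = alpha(40)
alpha(40) = beta(39)
beta(39) = alpha(38)
alpha(38) = beta(37)
beta(37) = alpha(36)
alpha(36) = beta(35)
beta(35) = alpha(34)
alpha(34) = beta(33)
beta(33) = alpha(32)
alpha(32) = beta(31)
beta(31) = alpha(30)
alpha(30) = beta(29)
beta(29) = alpha(28)
alpha(28) = beta(27)
beta(27) = alpha(26)
alpha(26) = beta(25)
beta(25) = alpha(24)
alpha(24) = beta(23)
beta(23) = alpha(22)
alpha(22) = beta(21)
beta(21) = alpha(20)
alpha(20) = beta(19)
beta(19) = alpha(18)
alpha(18) = beta(17)
beta(17) = alpha(16)
alpha(16) = beta(15)
beta(15) = alpha(14)
alpha(14) = beta(13)
beta(13) = alpha(12)
alpha(12) = beta(11)
beta(11) = alpha(10)
alpha(10) = beta(9)
beta(9) = alpha(8)
alpha(8) = beta(7)
beta(7) = alpha(6)
alpha(6) = beta(5)
beta(5) = alpha(4)
alpha(4) = beta(3)
beta(3) = alpha(2)
alpha(2) = beta(1)
beta(1) = alpha(0)
alpha(0) = 1  (base case)
Result: 1

1


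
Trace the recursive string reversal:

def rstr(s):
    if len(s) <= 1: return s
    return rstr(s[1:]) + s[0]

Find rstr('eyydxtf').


rstr('eyydxtf') = rstr('yydxtf') + 'e'
rstr('yydxtf') = rstr('ydxtf') + 'y'
rstr('ydxtf') = rstr('dxtf') + 'y'
rstr('dxtf') = rstr('xtf') + 'd'
rstr('xtf') = rstr('tf') + 'x'
rstr('tf') = rstr('f') + 't'
rstr('f') = 'f'  (base case)
Concatenating: 'f' + 't' + 'x' + 'd' + 'y' + 'y' + 'e' = 'ftxdyye'

ftxdyye


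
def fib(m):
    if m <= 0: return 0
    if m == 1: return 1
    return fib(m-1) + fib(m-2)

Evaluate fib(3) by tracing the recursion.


Computing fib(3) bottom-up:
fib(0) = 0
fib(1) = 1
fib(2) = fib(1) + fib(0) = 1 + 0 = 1
fib(3) = fib(2) + fib(1) = 1 + 1 = 2

2


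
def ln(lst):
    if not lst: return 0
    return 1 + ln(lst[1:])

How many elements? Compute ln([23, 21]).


ln([23, 21]) = 1 + ln([21])
ln([21]) = 1 + ln([])
ln([]) = 0  (base case)
Unwinding: 1 + 1 + 0 = 2

2


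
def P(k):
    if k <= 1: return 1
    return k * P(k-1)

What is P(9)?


P(9)
= 9 * P(8)
= 9 * 8 * P(7)
= 9 * 8 * 7 * P(6)
= 9 * 8 * 7 * 6 * P(5)
= 9 * 8 * 7 * 6 * 5 * P(4)
= 9 * 8 * 7 * 6 * 5 * 4 * P(3)
= 9 * 8 * 7 * 6 * 5 * 4 * 3 * P(2)
= 9 * 8 * 7 * 6 * 5 * 4 * 3 * 2 * P(1)
= 9 * 8 * 7 * 6 * 5 * 4 * 3 * 2 * 1
= 362880

362880


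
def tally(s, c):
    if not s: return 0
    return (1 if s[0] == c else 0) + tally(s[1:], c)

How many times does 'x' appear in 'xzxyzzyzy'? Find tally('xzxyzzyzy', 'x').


s[0]='x' == 'x' -> 1
s[0]='z' != 'x' -> 0
s[0]='x' == 'x' -> 1
s[0]='y' != 'x' -> 0
s[0]='z' != 'x' -> 0
s[0]='z' != 'x' -> 0
s[0]='y' != 'x' -> 0
s[0]='z' != 'x' -> 0
s[0]='y' != 'x' -> 0
Sum: 1 + 0 + 1 + 0 + 0 + 0 + 0 + 0 + 0 = 2

2


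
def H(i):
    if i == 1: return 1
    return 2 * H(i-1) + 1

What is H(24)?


H(24) = 2 * H(23) + 1
H(23) = 2 * H(22) + 1
H(22) = 2 * H(21) + 1
H(21) = 2 * H(20) + 1
H(20) = 2 * H(19) + 1
H(19) = 2 * H(18) + 1
H(18) = 2 * H(17) + 1
H(17) = 2 * H(16) + 1
H(16) = 2 * H(15) + 1
H(15) = 2 * H(14) + 1
H(14) = 2 * H(13) + 1
H(13) = 2 * H(12) + 1
H(12) = 2 * H(11) + 1
H(11) = 2 * H(10) + 1
H(10) = 2 * H(9) + 1
H(9) = 2 * H(8) + 1
H(8) = 2 * H(7) + 1
H(7) = 2 * H(6) + 1
H(6) = 2 * H(5) + 1
H(5) = 2 * H(4) + 1
H(4) = 2 * H(3) + 1
H(3) = 2 * H(2) + 1
H(2) = 2 * H(1) + 1
H(1) = 1  (base case)
H(2) = 2 * 1 + 1 = 3
H(3) = 2 * 3 + 1 = 7
H(4) = 2 * 7 + 1 = 15
H(5) = 2 * 15 + 1 = 31
H(6) = 2 * 31 + 1 = 63
H(7) = 2 * 63 + 1 = 127
H(8) = 2 * 127 + 1 = 255
H(9) = 2 * 255 + 1 = 511
H(10) = 2 * 511 + 1 = 1023
H(11) = 2 * 1023 + 1 = 2047
H(12) = 2 * 2047 + 1 = 4095
H(13) = 2 * 4095 + 1 = 8191
H(14) = 2 * 8191 + 1 = 16383
H(15) = 2 * 16383 + 1 = 32767
H(16) = 2 * 32767 + 1 = 65535
H(17) = 2 * 65535 + 1 = 131071
H(18) = 2 * 131071 + 1 = 262143
H(19) = 2 * 262143 + 1 = 524287
H(20) = 2 * 524287 + 1 = 1048575
H(21) = 2 * 1048575 + 1 = 2097151
H(22) = 2 * 2097151 + 1 = 4194303
H(23) = 2 * 4194303 + 1 = 8388607
H(24) = 2 * 8388607 + 1 = 16777215

16777215


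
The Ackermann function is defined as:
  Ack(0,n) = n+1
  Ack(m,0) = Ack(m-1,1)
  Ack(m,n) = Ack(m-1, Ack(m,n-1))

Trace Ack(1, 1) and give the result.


Ack(1, 1) = Ack(0, Ack(1, 0))
  Ack(1, 0) = Ack(0, 1)
    Ack(0, 1) = 2
  = Ack(0, 2)
  Ack(0, 2) = 3
Result: Ack(1, 1) = 3

3


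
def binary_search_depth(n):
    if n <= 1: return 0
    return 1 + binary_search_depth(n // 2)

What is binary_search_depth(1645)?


1645 / 2 = 822
822 / 2 = 411
411 / 2 = 205
205 / 2 = 102
102 / 2 = 51
51 / 2 = 25
25 / 2 = 12
12 / 2 = 6
6 / 2 = 3
3 / 2 = 1
Reached 1 after 10 halvings

10


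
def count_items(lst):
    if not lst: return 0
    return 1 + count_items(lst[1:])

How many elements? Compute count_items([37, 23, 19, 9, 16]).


count_items([37, 23, 19, 9, 16]) = 1 + count_items([23, 19, 9, 16])
count_items([23, 19, 9, 16]) = 1 + count_items([19, 9, 16])
count_items([19, 9, 16]) = 1 + count_items([9, 16])
count_items([9, 16]) = 1 + count_items([16])
count_items([16]) = 1 + count_items([])
count_items([]) = 0  (base case)
Unwinding: 1 + 1 + 1 + 1 + 1 + 0 = 5

5


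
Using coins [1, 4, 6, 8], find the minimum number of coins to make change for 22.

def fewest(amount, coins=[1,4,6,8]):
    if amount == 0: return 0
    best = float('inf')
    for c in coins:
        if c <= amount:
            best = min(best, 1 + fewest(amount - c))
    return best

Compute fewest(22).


Building up with DP:
fewest(0) = 0
fewest(1) = min(1+fewest(0)=1+0=1) = 1
fewest(2) = min(1+fewest(1)=1+1=2) = 2
fewest(3) = min(1+fewest(2)=1+2=3) = 3
fewest(4) = min(1+fewest(3)=1+3=4, 1+fewest(0)=1+0=1) = 1
fewest(5) = min(1+fewest(4)=1+1=2, 1+fewest(1)=1+1=2) = 2
fewest(6) = min(1+fewest(5)=1+2=3, 1+fewest(2)=1+2=3, 1+fewest(0)=1+0=1) = 1
fewest(7) = min(1+fewest(6)=1+1=2, 1+fewest(3)=1+3=4, 1+fewest(1)=1+1=2) = 2
fewest(8) = min(1+fewest(7)=1+2=3, 1+fewest(4)=1+1=2, 1+fewest(2)=1+2=3, 1+fewest(0)=1+0=1) = 1
fewest(9) = min(1+fewest(8)=1+1=2, 1+fewest(5)=1+2=3, 1+fewest(3)=1+3=4, 1+fewest(1)=1+1=2) = 2
fewest(10) = min(1+fewest(9)=1+2=3, 1+fewest(6)=1+1=2, 1+fewest(4)=1+1=2, 1+fewest(2)=1+2=3) = 2
fewest(11) = min(1+fewest(10)=1+2=3, 1+fewest(7)=1+2=3, 1+fewest(5)=1+2=3, 1+fewest(3)=1+3=4) = 3
fewest(12) = min(1+fewest(11)=1+3=4, 1+fewest(8)=1+1=2, 1+fewest(6)=1+1=2, 1+fewest(4)=1+1=2) = 2
fewest(13) = min(1+fewest(12)=1+2=3, 1+fewest(9)=1+2=3, 1+fewest(7)=1+2=3, 1+fewest(5)=1+2=3) = 3
fewest(14) = min(1+fewest(13)=1+3=4, 1+fewest(10)=1+2=3, 1+fewest(8)=1+1=2, 1+fewest(6)=1+1=2) = 2
fewest(15) = min(1+fewest(14)=1+2=3, 1+fewest(11)=1+3=4, 1+fewest(9)=1+2=3, 1+fewest(7)=1+2=3) = 3
fewest(16) = min(1+fewest(15)=1+3=4, 1+fewest(12)=1+2=3, 1+fewest(10)=1+2=3, 1+fewest(8)=1+1=2) = 2
fewest(17) = min(1+fewest(16)=1+2=3, 1+fewest(13)=1+3=4, 1+fewest(11)=1+3=4, 1+fewest(9)=1+2=3) = 3
fewest(18) = min(1+fewest(17)=1+3=4, 1+fewest(14)=1+2=3, 1+fewest(12)=1+2=3, 1+fewest(10)=1+2=3) = 3
fewest(19) = min(1+fewest(18)=1+3=4, 1+fewest(15)=1+3=4, 1+fewest(13)=1+3=4, 1+fewest(11)=1+3=4) = 4
fewest(20) = min(1+fewest(19)=1+4=5, 1+fewest(16)=1+2=3, 1+fewest(14)=1+2=3, 1+fewest(12)=1+2=3) = 3
fewest(21) = min(1+fewest(20)=1+3=4, 1+fewest(17)=1+3=4, 1+fewest(15)=1+3=4, 1+fewest(13)=1+3=4) = 4
fewest(22) = min(1+fewest(21)=1+4=5, 1+fewest(18)=1+3=4, 1+fewest(16)=1+2=3, 1+fewest(14)=1+2=3) = 3

3


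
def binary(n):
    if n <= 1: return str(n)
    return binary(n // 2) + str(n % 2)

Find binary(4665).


binary(4665) = binary(2332) + '1'
binary(2332) = binary(1166) + '0'
binary(1166) = binary(583) + '0'
binary(583) = binary(291) + '1'
binary(291) = binary(145) + '1'
binary(145) = binary(72) + '1'
binary(72) = binary(36) + '0'
binary(36) = binary(18) + '0'
binary(18) = binary(9) + '0'
binary(9) = binary(4) + '1'
binary(4) = binary(2) + '0'
binary(2) = binary(1) + '0'
binary(1) = '1'  (base case)
Concatenating: '1' + '0' + '0' + '1' + '0' + '0' + '0' + '1' + '1' + '1' + '0' + '0' + '1' = '1001000111001'

1001000111001


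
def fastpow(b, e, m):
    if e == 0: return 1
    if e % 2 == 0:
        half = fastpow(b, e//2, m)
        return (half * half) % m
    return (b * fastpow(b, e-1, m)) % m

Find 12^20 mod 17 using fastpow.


fastpow(12, 20, 17): e is even, compute fastpow(12, 10, 17)
  fastpow(12, 10, 17): e is even, compute fastpow(12, 5, 17)
    fastpow(12, 5, 17): e is odd, compute fastpow(12, 4, 17)
      fastpow(12, 4, 17): e is even, compute fastpow(12, 2, 17)
        fastpow(12, 2, 17): e is even, compute fastpow(12, 1, 17)
          fastpow(12, 1, 17): e is odd, compute fastpow(12, 0, 17)
          fastpow(12, 0, 17) = 1
          (12 * 1) % 17 = 12
        half=12, (12*12) % 17 = 8
      half=8, (8*8) % 17 = 13
    (12 * 13) % 17 = 3
  half=3, (3*3) % 17 = 9
half=9, (9*9) % 17 = 13

13


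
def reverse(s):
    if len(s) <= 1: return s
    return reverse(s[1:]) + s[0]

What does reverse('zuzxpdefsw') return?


reverse('zuzxpdefsw') = reverse('uzxpdefsw') + 'z'
reverse('uzxpdefsw') = reverse('zxpdefsw') + 'u'
reverse('zxpdefsw') = reverse('xpdefsw') + 'z'
reverse('xpdefsw') = reverse('pdefsw') + 'x'
reverse('pdefsw') = reverse('defsw') + 'p'
reverse('defsw') = reverse('efsw') + 'd'
reverse('efsw') = reverse('fsw') + 'e'
reverse('fsw') = reverse('sw') + 'f'
reverse('sw') = reverse('w') + 's'
reverse('w') = 'w'  (base case)
Concatenating: 'w' + 's' + 'f' + 'e' + 'd' + 'p' + 'x' + 'z' + 'u' + 'z' = 'wsfedpxzuz'

wsfedpxzuz


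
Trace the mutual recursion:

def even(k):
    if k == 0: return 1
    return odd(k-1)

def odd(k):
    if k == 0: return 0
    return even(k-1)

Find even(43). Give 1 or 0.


even(43) = odd(42)
odd(42) = even(41)
even(41) = odd(40)
odd(40) = even(39)
even(39) = odd(38)
odd(38) = even(37)
even(37) = odd(36)
odd(36) = even(35)
even(35) = odd(34)
odd(34) = even(33)
even(33) = odd(32)
odd(32) = even(31)
even(31) = odd(30)
odd(30) = even(29)
even(29) = odd(28)
odd(28) = even(27)
even(27) = odd(26)
odd(26) = even(25)
even(25) = odd(24)
odd(24) = even(23)
even(23) = odd(22)
odd(22) = even(21)
even(21) = odd(20)
odd(20) = even(19)
even(19) = odd(18)
odd(18) = even(17)
even(17) = odd(16)
odd(16) = even(15)
even(15) = odd(14)
odd(14) = even(13)
even(13) = odd(12)
odd(12) = even(11)
even(11) = odd(10)
odd(10) = even(9)
even(9) = odd(8)
odd(8) = even(7)
even(7) = odd(6)
odd(6) = even(5)
even(5) = odd(4)
odd(4) = even(3)
even(3) = odd(2)
odd(2) = even(1)
even(1) = odd(0)
odd(0) = 0  (base case)
Result: 0

0
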